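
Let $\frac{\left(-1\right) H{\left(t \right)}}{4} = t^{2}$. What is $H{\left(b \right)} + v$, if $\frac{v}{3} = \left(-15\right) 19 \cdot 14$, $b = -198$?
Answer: $-168786$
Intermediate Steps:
$H{\left(t \right)} = - 4 t^{2}$
$v = -11970$ ($v = 3 \left(-15\right) 19 \cdot 14 = 3 \left(\left(-285\right) 14\right) = 3 \left(-3990\right) = -11970$)
$H{\left(b \right)} + v = - 4 \left(-198\right)^{2} - 11970 = \left(-4\right) 39204 - 11970 = -156816 - 11970 = -168786$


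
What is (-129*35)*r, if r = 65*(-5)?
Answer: 1467375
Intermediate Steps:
r = -325
(-129*35)*r = -129*35*(-325) = -4515*(-325) = 1467375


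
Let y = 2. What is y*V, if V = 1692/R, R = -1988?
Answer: -846/497 ≈ -1.7022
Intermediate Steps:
V = -423/497 (V = 1692/(-1988) = 1692*(-1/1988) = -423/497 ≈ -0.85111)
y*V = 2*(-423/497) = -846/497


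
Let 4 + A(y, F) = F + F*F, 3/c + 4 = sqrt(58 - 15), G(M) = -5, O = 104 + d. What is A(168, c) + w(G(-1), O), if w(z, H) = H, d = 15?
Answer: 9410/81 + 17*sqrt(43)/81 ≈ 117.55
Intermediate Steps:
O = 119 (O = 104 + 15 = 119)
c = 3/(-4 + sqrt(43)) (c = 3/(-4 + sqrt(58 - 15)) = 3/(-4 + sqrt(43)) ≈ 1.1730)
A(y, F) = -4 + F + F**2 (A(y, F) = -4 + (F + F*F) = -4 + (F + F**2) = -4 + F + F**2)
A(168, c) + w(G(-1), O) = (-4 + (4/9 + sqrt(43)/9) + (4/9 + sqrt(43)/9)**2) + 119 = (-32/9 + (4/9 + sqrt(43)/9)**2 + sqrt(43)/9) + 119 = 1039/9 + (4/9 + sqrt(43)/9)**2 + sqrt(43)/9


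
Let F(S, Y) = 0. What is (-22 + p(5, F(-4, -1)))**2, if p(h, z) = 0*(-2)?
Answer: 484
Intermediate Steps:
p(h, z) = 0
(-22 + p(5, F(-4, -1)))**2 = (-22 + 0)**2 = (-22)**2 = 484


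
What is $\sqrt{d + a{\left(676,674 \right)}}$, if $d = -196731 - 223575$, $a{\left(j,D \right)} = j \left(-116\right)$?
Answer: $7 i \sqrt{10178} \approx 706.2 i$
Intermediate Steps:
$a{\left(j,D \right)} = - 116 j$
$d = -420306$ ($d = -196731 - 223575 = -420306$)
$\sqrt{d + a{\left(676,674 \right)}} = \sqrt{-420306 - 78416} = \sqrt{-498722} = 7 i \sqrt{10178}$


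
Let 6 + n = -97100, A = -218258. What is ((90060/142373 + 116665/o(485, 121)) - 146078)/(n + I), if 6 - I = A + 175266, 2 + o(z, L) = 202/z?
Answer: 24028283121937/5916302042112 ≈ 4.0614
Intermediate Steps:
o(z, L) = -2 + 202/z
n = -97106 (n = -6 - 97100 = -97106)
I = 42998 (I = 6 - (-218258 + 175266) = 6 - 1*(-42992) = 6 + 42992 = 42998)
((90060/142373 + 116665/o(485, 121)) - 146078)/(n + I) = ((90060/142373 + 116665/(-2 + 202/485)) - 146078)/(-97106 + 42998) = ((90060*(1/142373) + 116665/(-2 + 202*(1/485))) - 146078)/(-54108) = ((90060/142373 + 116665/(-2 + 202/485)) - 146078)*(-1/54108) = ((90060/142373 + 116665/(-768/485)) - 146078)*(-1/54108) = ((90060/142373 + 116665*(-485/768)) - 146078)*(-1/54108) = ((90060/142373 - 56582525/768) - 146078)*(-1/54108) = (-8055754665745/109342464 - 146078)*(-1/54108) = -24028283121937/109342464*(-1/54108) = 24028283121937/5916302042112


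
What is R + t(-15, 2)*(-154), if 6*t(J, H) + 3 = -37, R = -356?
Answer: 2012/3 ≈ 670.67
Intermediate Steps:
t(J, H) = -20/3 (t(J, H) = -1/2 + (1/6)*(-37) = -1/2 - 37/6 = -20/3)
R + t(-15, 2)*(-154) = -356 - 20/3*(-154) = -356 + 3080/3 = 2012/3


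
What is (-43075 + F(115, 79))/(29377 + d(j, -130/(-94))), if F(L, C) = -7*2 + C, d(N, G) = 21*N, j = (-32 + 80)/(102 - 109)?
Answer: -1870/1271 ≈ -1.4713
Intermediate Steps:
j = -48/7 (j = 48/(-7) = 48*(-1/7) = -48/7 ≈ -6.8571)
F(L, C) = -14 + C
(-43075 + F(115, 79))/(29377 + d(j, -130/(-94))) = (-43075 + (-14 + 79))/(29377 + 21*(-48/7)) = (-43075 + 65)/(29377 - 144) = -43010/29233 = -43010*1/29233 = -1870/1271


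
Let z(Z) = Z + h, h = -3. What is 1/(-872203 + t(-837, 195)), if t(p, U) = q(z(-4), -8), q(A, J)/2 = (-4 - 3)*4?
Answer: -1/872259 ≈ -1.1464e-6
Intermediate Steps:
z(Z) = -3 + Z (z(Z) = Z - 3 = -3 + Z)
q(A, J) = -56 (q(A, J) = 2*((-4 - 3)*4) = 2*(-7*4) = 2*(-28) = -56)
t(p, U) = -56
1/(-872203 + t(-837, 195)) = 1/(-872203 - 56) = 1/(-872259) = -1/872259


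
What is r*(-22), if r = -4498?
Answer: 98956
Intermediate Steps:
r*(-22) = -4498*(-22) = 98956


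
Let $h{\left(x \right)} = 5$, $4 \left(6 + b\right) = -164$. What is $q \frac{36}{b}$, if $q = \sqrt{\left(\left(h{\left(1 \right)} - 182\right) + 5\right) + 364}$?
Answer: $- \frac{288 \sqrt{3}}{47} \approx -10.613$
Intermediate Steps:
$b = -47$ ($b = -6 + \frac{1}{4} \left(-164\right) = -6 - 41 = -47$)
$q = 8 \sqrt{3}$ ($q = \sqrt{\left(\left(5 - 182\right) + 5\right) + 364} = \sqrt{\left(-177 + 5\right) + 364} = \sqrt{-172 + 364} = \sqrt{192} = 8 \sqrt{3} \approx 13.856$)
$q \frac{36}{b} = 8 \sqrt{3} \frac{36}{-47} = 8 \sqrt{3} \cdot 36 \left(- \frac{1}{47}\right) = 8 \sqrt{3} \left(- \frac{36}{47}\right) = - \frac{288 \sqrt{3}}{47}$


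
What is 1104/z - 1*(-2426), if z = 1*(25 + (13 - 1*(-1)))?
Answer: 31906/13 ≈ 2454.3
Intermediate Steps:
z = 39 (z = 1*(25 + (13 + 1)) = 1*(25 + 14) = 1*39 = 39)
1104/z - 1*(-2426) = 1104/39 - 1*(-2426) = 1104*(1/39) + 2426 = 368/13 + 2426 = 31906/13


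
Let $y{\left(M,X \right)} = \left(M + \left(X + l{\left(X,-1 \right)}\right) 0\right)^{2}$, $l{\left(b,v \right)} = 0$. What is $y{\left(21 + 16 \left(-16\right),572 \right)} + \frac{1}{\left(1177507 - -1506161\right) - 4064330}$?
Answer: $\frac{76247058949}{1380662} \approx 55225.0$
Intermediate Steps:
$y{\left(M,X \right)} = M^{2}$ ($y{\left(M,X \right)} = \left(M + \left(X + 0\right) 0\right)^{2} = \left(M + X 0\right)^{2} = \left(M + 0\right)^{2} = M^{2}$)
$y{\left(21 + 16 \left(-16\right),572 \right)} + \frac{1}{\left(1177507 - -1506161\right) - 4064330} = \left(21 + 16 \left(-16\right)\right)^{2} + \frac{1}{\left(1177507 - -1506161\right) - 4064330} = \left(21 - 256\right)^{2} + \frac{1}{\left(1177507 + 1506161\right) - 4064330} = \left(-235\right)^{2} + \frac{1}{2683668 - 4064330} = 55225 + \frac{1}{-1380662} = 55225 - \frac{1}{1380662} = \frac{76247058949}{1380662}$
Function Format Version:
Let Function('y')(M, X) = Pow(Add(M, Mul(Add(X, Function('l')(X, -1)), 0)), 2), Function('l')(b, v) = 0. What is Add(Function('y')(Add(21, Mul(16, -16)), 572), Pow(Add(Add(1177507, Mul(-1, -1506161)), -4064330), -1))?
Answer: Rational(76247058949, 1380662) ≈ 55225.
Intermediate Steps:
Function('y')(M, X) = Pow(M, 2) (Function('y')(M, X) = Pow(Add(M, Mul(Add(X, 0), 0)), 2) = Pow(Add(M, Mul(X, 0)), 2) = Pow(Add(M, 0), 2) = Pow(M, 2))
Add(Function('y')(Add(21, Mul(16, -16)), 572), Pow(Add(Add(1177507, Mul(-1, -1506161)), -4064330), -1)) = Add(Pow(Add(21, Mul(16, -16)), 2), Pow(Add(Add(1177507, Mul(-1, -1506161)), -4064330), -1)) = Add(Pow(Add(21, -256), 2), Pow(Add(Add(1177507, 1506161), -4064330), -1)) = Add(Pow(-235, 2), Pow(Add(2683668, -4064330), -1)) = Add(55225, Pow(-1380662, -1)) = Add(55225, Rational(-1, 1380662)) = Rational(76247058949, 1380662)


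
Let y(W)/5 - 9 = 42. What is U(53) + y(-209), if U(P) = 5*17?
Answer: 340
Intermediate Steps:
y(W) = 255 (y(W) = 45 + 5*42 = 45 + 210 = 255)
U(P) = 85
U(53) + y(-209) = 85 + 255 = 340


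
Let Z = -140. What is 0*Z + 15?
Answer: 15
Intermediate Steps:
0*Z + 15 = 0*(-140) + 15 = 0 + 15 = 15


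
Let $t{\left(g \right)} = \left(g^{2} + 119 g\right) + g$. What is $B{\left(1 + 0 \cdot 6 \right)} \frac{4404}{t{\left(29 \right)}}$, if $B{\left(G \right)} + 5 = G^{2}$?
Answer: $- \frac{17616}{4321} \approx -4.0768$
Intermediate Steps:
$B{\left(G \right)} = -5 + G^{2}$
$t{\left(g \right)} = g^{2} + 120 g$
$B{\left(1 + 0 \cdot 6 \right)} \frac{4404}{t{\left(29 \right)}} = \left(-5 + \left(1 + 0 \cdot 6\right)^{2}\right) \frac{4404}{29 \left(120 + 29\right)} = \left(-5 + \left(1 + 0\right)^{2}\right) \frac{4404}{29 \cdot 149} = \left(-5 + 1^{2}\right) \frac{4404}{4321} = \left(-5 + 1\right) 4404 \cdot \frac{1}{4321} = \left(-4\right) \frac{4404}{4321} = - \frac{17616}{4321}$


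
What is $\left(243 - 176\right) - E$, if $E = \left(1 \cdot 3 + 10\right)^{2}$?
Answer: $-102$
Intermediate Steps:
$E = 169$ ($E = \left(3 + 10\right)^{2} = 13^{2} = 169$)
$\left(243 - 176\right) - E = \left(243 - 176\right) - 169 = 67 - 169 = -102$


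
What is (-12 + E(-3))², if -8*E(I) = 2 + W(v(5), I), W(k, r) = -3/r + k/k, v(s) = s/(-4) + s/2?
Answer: 625/4 ≈ 156.25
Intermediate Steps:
v(s) = s/4 (v(s) = s*(-¼) + s*(½) = -s/4 + s/2 = s/4)
W(k, r) = 1 - 3/r (W(k, r) = -3/r + 1 = 1 - 3/r)
E(I) = -¼ - (-3 + I)/(8*I) (E(I) = -(2 + (-3 + I)/I)/8 = -¼ - (-3 + I)/(8*I))
(-12 + E(-3))² = (-12 + (3/8)*(1 - 1*(-3))/(-3))² = (-12 + (3/8)*(-⅓)*(1 + 3))² = (-12 + (3/8)*(-⅓)*4)² = (-12 - ½)² = (-25/2)² = 625/4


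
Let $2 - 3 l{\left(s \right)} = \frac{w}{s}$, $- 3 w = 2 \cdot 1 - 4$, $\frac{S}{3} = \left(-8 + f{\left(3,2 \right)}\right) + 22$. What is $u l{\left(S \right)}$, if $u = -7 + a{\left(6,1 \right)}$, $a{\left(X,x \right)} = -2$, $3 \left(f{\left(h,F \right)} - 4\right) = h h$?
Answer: $- \frac{376}{63} \approx -5.9683$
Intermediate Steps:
$f{\left(h,F \right)} = 4 + \frac{h^{2}}{3}$ ($f{\left(h,F \right)} = 4 + \frac{h h}{3} = 4 + \frac{h^{2}}{3}$)
$S = 63$ ($S = 3 \left(\left(-8 + \left(4 + \frac{3^{2}}{3}\right)\right) + 22\right) = 3 \left(\left(-8 + \left(4 + \frac{1}{3} \cdot 9\right)\right) + 22\right) = 3 \left(\left(-8 + \left(4 + 3\right)\right) + 22\right) = 3 \left(\left(-8 + 7\right) + 22\right) = 3 \left(-1 + 22\right) = 3 \cdot 21 = 63$)
$w = \frac{2}{3}$ ($w = - \frac{2 \cdot 1 - 4}{3} = - \frac{2 - 4}{3} = \left(- \frac{1}{3}\right) \left(-2\right) = \frac{2}{3} \approx 0.66667$)
$u = -9$ ($u = -7 - 2 = -9$)
$l{\left(s \right)} = \frac{2}{3} - \frac{2}{9 s}$ ($l{\left(s \right)} = \frac{2}{3} - \frac{\frac{2}{3} \frac{1}{s}}{3} = \frac{2}{3} - \frac{2}{9 s}$)
$u l{\left(S \right)} = - 9 \frac{2 \left(-1 + 3 \cdot 63\right)}{9 \cdot 63} = - 9 \cdot \frac{2}{9} \cdot \frac{1}{63} \left(-1 + 189\right) = - 9 \cdot \frac{2}{9} \cdot \frac{1}{63} \cdot 188 = \left(-9\right) \frac{376}{567} = - \frac{376}{63}$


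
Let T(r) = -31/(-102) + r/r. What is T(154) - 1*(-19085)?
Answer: 1946803/102 ≈ 19086.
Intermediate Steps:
T(r) = 133/102 (T(r) = -31*(-1/102) + 1 = 31/102 + 1 = 133/102)
T(154) - 1*(-19085) = 133/102 - 1*(-19085) = 133/102 + 19085 = 1946803/102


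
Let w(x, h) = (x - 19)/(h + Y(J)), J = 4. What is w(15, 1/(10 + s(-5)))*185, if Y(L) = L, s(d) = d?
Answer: -3700/21 ≈ -176.19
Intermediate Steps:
w(x, h) = (-19 + x)/(4 + h) (w(x, h) = (x - 19)/(h + 4) = (-19 + x)/(4 + h))
w(15, 1/(10 + s(-5)))*185 = ((-19 + 15)/(4 + 1/(10 - 5)))*185 = (-4/(4 + 1/5))*185 = (-4/(4 + ⅕))*185 = (-4/(21/5))*185 = ((5/21)*(-4))*185 = -20/21*185 = -3700/21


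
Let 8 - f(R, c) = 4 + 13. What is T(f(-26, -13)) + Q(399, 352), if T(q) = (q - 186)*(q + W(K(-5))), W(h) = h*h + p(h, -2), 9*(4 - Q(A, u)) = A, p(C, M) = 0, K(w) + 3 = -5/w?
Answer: 2804/3 ≈ 934.67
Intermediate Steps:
K(w) = -3 - 5/w
Q(A, u) = 4 - A/9
f(R, c) = -9 (f(R, c) = 8 - (4 + 13) = 8 - 1*17 = 8 - 17 = -9)
W(h) = h² (W(h) = h*h + 0 = h² + 0 = h²)
T(q) = (-186 + q)*(4 + q) (T(q) = (q - 186)*(q + (-3 - 5/(-5))²) = (-186 + q)*(q + (-3 - 5*(-⅕))²) = (-186 + q)*(q + (-3 + 1)²) = (-186 + q)*(q + (-2)²) = (-186 + q)*(q + 4) = (-186 + q)*(4 + q))
T(f(-26, -13)) + Q(399, 352) = (-744 + (-9)² - 182*(-9)) + (4 - ⅑*399) = (-744 + 81 + 1638) + (4 - 133/3) = 975 - 121/3 = 2804/3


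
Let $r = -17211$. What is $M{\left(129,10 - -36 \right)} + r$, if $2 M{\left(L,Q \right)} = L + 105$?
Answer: $-17094$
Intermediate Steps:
$M{\left(L,Q \right)} = \frac{105}{2} + \frac{L}{2}$ ($M{\left(L,Q \right)} = \frac{L + 105}{2} = \frac{105 + L}{2} = \frac{105}{2} + \frac{L}{2}$)
$M{\left(129,10 - -36 \right)} + r = \left(\frac{105}{2} + \frac{1}{2} \cdot 129\right) - 17211 = \left(\frac{105}{2} + \frac{129}{2}\right) - 17211 = 117 - 17211 = -17094$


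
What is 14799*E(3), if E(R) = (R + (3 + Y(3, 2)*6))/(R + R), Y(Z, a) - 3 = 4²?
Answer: 295980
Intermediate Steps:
Y(Z, a) = 19 (Y(Z, a) = 3 + 4² = 3 + 16 = 19)
E(R) = (117 + R)/(2*R) (E(R) = (R + (3 + 19*6))/(R + R) = (R + (3 + 114))/((2*R)) = (R + 117)*(1/(2*R)) = (117 + R)*(1/(2*R)) = (117 + R)/(2*R))
14799*E(3) = 14799*((½)*(117 + 3)/3) = 14799*((½)*(⅓)*120) = 14799*20 = 295980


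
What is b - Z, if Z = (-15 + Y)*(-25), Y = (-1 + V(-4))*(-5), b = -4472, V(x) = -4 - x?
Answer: -4722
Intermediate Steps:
Y = 5 (Y = (-1 + (-4 - 1*(-4)))*(-5) = (-1 + (-4 + 4))*(-5) = (-1 + 0)*(-5) = -1*(-5) = 5)
Z = 250 (Z = (-15 + 5)*(-25) = -10*(-25) = 250)
b - Z = -4472 - 1*250 = -4472 - 250 = -4722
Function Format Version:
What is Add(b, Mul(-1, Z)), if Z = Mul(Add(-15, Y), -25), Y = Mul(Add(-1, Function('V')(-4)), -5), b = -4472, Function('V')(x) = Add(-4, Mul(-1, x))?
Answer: -4722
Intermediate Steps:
Y = 5 (Y = Mul(Add(-1, Add(-4, Mul(-1, -4))), -5) = Mul(Add(-1, Add(-4, 4)), -5) = Mul(Add(-1, 0), -5) = Mul(-1, -5) = 5)
Z = 250 (Z = Mul(Add(-15, 5), -25) = Mul(-10, -25) = 250)
Add(b, Mul(-1, Z)) = Add(-4472, Mul(-1, 250)) = Add(-4472, -250) = -4722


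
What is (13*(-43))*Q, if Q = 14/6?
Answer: -3913/3 ≈ -1304.3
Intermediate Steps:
Q = 7/3 (Q = 14*(⅙) = 7/3 ≈ 2.3333)
(13*(-43))*Q = (13*(-43))*(7/3) = -559*7/3 = -3913/3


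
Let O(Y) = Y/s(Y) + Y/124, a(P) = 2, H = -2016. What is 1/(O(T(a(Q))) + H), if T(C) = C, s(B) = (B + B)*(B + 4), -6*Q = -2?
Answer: -372/749915 ≈ -0.00049606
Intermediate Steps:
Q = ⅓ (Q = -⅙*(-2) = ⅓ ≈ 0.33333)
s(B) = 2*B*(4 + B) (s(B) = (2*B)*(4 + B) = 2*B*(4 + B))
O(Y) = 1/(2*(4 + Y)) + Y/124 (O(Y) = Y/((2*Y*(4 + Y))) + Y/124 = Y*(1/(2*Y*(4 + Y))) + Y*(1/124) = 1/(2*(4 + Y)) + Y/124)
1/(O(T(a(Q))) + H) = 1/((62 + 2*(4 + 2))/(124*(4 + 2)) - 2016) = 1/((1/124)*(62 + 2*6)/6 - 2016) = 1/((1/124)*(⅙)*(62 + 12) - 2016) = 1/((1/124)*(⅙)*74 - 2016) = 1/(37/372 - 2016) = 1/(-749915/372) = -372/749915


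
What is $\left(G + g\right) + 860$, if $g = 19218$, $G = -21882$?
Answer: $-1804$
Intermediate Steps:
$\left(G + g\right) + 860 = \left(-21882 + 19218\right) + 860 = -2664 + 860 = -1804$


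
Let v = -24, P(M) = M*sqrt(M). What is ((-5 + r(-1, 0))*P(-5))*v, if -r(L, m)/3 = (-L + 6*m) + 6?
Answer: -3120*I*sqrt(5) ≈ -6976.5*I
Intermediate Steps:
r(L, m) = -18 - 18*m + 3*L (r(L, m) = -3*((-L + 6*m) + 6) = -3*(6 - L + 6*m) = -18 - 18*m + 3*L)
P(M) = M**(3/2)
((-5 + r(-1, 0))*P(-5))*v = ((-5 + (-18 - 18*0 + 3*(-1)))*(-5)**(3/2))*(-24) = ((-5 + (-18 + 0 - 3))*(-5*I*sqrt(5)))*(-24) = ((-5 - 21)*(-5*I*sqrt(5)))*(-24) = -(-130)*I*sqrt(5)*(-24) = (130*I*sqrt(5))*(-24) = -3120*I*sqrt(5)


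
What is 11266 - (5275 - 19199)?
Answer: 25190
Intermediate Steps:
11266 - (5275 - 19199) = 11266 - 1*(-13924) = 11266 + 13924 = 25190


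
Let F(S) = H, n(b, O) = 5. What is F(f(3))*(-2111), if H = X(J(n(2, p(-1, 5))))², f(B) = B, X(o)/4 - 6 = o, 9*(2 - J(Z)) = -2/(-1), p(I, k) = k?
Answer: -165502400/81 ≈ -2.0432e+6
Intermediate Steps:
J(Z) = 16/9 (J(Z) = 2 - (-2)/(9*(-1)) = 2 - (-2)*(-1)/9 = 2 - ⅑*2 = 2 - 2/9 = 16/9)
X(o) = 24 + 4*o
H = 78400/81 (H = (24 + 4*(16/9))² = (24 + 64/9)² = (280/9)² = 78400/81 ≈ 967.90)
F(S) = 78400/81
F(f(3))*(-2111) = (78400/81)*(-2111) = -165502400/81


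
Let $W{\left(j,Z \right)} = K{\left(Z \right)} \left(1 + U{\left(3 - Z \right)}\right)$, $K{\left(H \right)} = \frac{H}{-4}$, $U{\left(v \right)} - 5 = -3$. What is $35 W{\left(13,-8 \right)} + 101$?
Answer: $311$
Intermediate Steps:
$U{\left(v \right)} = 2$ ($U{\left(v \right)} = 5 - 3 = 2$)
$K{\left(H \right)} = - \frac{H}{4}$ ($K{\left(H \right)} = H \left(- \frac{1}{4}\right) = - \frac{H}{4}$)
$W{\left(j,Z \right)} = - \frac{3 Z}{4}$ ($W{\left(j,Z \right)} = - \frac{Z}{4} \left(1 + 2\right) = - \frac{Z}{4} \cdot 3 = - \frac{3 Z}{4}$)
$35 W{\left(13,-8 \right)} + 101 = 35 \left(\left(- \frac{3}{4}\right) \left(-8\right)\right) + 101 = 35 \cdot 6 + 101 = 210 + 101 = 311$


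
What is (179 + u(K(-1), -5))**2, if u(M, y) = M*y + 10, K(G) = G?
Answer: 37636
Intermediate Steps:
u(M, y) = 10 + M*y
(179 + u(K(-1), -5))**2 = (179 + (10 - 1*(-5)))**2 = (179 + (10 + 5))**2 = (179 + 15)**2 = 194**2 = 37636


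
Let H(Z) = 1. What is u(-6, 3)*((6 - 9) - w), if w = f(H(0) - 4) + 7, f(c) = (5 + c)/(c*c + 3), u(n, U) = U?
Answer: -61/2 ≈ -30.500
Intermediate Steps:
f(c) = (5 + c)/(3 + c²) (f(c) = (5 + c)/(c² + 3) = (5 + c)/(3 + c²))
w = 43/6 (w = (5 + (1 - 4))/(3 + (1 - 4)²) + 7 = (5 - 3)/(3 + (-3)²) + 7 = 2/(3 + 9) + 7 = 2/12 + 7 = (1/12)*2 + 7 = ⅙ + 7 = 43/6 ≈ 7.1667)
u(-6, 3)*((6 - 9) - w) = 3*((6 - 9) - 1*43/6) = 3*(-3 - 43/6) = 3*(-61/6) = -61/2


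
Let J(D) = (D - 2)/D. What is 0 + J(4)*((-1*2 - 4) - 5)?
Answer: -11/2 ≈ -5.5000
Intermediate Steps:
J(D) = (-2 + D)/D
0 + J(4)*((-1*2 - 4) - 5) = 0 + ((-2 + 4)/4)*((-1*2 - 4) - 5) = 0 + ((¼)*2)*((-2 - 4) - 5) = 0 + (-6 - 5)/2 = 0 + (½)*(-11) = 0 - 11/2 = -11/2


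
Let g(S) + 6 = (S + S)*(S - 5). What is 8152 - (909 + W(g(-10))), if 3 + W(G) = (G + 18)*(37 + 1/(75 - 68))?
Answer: -30398/7 ≈ -4342.6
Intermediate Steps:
g(S) = -6 + 2*S*(-5 + S) (g(S) = -6 + (S + S)*(S - 5) = -6 + (2*S)*(-5 + S) = -6 + 2*S*(-5 + S))
W(G) = 4659/7 + 260*G/7 (W(G) = -3 + (G + 18)*(37 + 1/(75 - 68)) = -3 + (18 + G)*(37 + 1/7) = -3 + (18 + G)*(37 + ⅐) = -3 + (18 + G)*(260/7) = -3 + (4680/7 + 260*G/7) = 4659/7 + 260*G/7)
8152 - (909 + W(g(-10))) = 8152 - (909 + (4659/7 + 260*(-6 - 10*(-10) + 2*(-10)²)/7)) = 8152 - (909 + (4659/7 + 260*(-6 + 100 + 2*100)/7)) = 8152 - (909 + (4659/7 + 260*(-6 + 100 + 200)/7)) = 8152 - (909 + (4659/7 + (260/7)*294)) = 8152 - (909 + (4659/7 + 10920)) = 8152 - (909 + 81099/7) = 8152 - 1*87462/7 = 8152 - 87462/7 = -30398/7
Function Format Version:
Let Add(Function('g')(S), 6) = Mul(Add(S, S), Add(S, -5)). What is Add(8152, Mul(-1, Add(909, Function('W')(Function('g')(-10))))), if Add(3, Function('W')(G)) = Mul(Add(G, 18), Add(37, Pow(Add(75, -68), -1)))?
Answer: Rational(-30398, 7) ≈ -4342.6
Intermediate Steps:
Function('g')(S) = Add(-6, Mul(2, S, Add(-5, S))) (Function('g')(S) = Add(-6, Mul(Add(S, S), Add(S, -5))) = Add(-6, Mul(Mul(2, S), Add(-5, S))) = Add(-6, Mul(2, S, Add(-5, S))))
Function('W')(G) = Add(Rational(4659, 7), Mul(Rational(260, 7), G)) (Function('W')(G) = Add(-3, Mul(Add(G, 18), Add(37, Pow(Add(75, -68), -1)))) = Add(-3, Mul(Add(18, G), Add(37, Pow(7, -1)))) = Add(-3, Mul(Add(18, G), Add(37, Rational(1, 7)))) = Add(-3, Mul(Add(18, G), Rational(260, 7))) = Add(-3, Add(Rational(4680, 7), Mul(Rational(260, 7), G))) = Add(Rational(4659, 7), Mul(Rational(260, 7), G)))
Add(8152, Mul(-1, Add(909, Function('W')(Function('g')(-10))))) = Add(8152, Mul(-1, Add(909, Add(Rational(4659, 7), Mul(Rational(260, 7), Add(-6, Mul(-10, -10), Mul(2, Pow(-10, 2)))))))) = Add(8152, Mul(-1, Add(909, Add(Rational(4659, 7), Mul(Rational(260, 7), Add(-6, 100, Mul(2, 100))))))) = Add(8152, Mul(-1, Add(909, Add(Rational(4659, 7), Mul(Rational(260, 7), Add(-6, 100, 200)))))) = Add(8152, Mul(-1, Add(909, Add(Rational(4659, 7), Mul(Rational(260, 7), 294))))) = Add(8152, Mul(-1, Add(909, Add(Rational(4659, 7), 10920)))) = Add(8152, Mul(-1, Add(909, Rational(81099, 7)))) = Add(8152, Mul(-1, Rational(87462, 7))) = Add(8152, Rational(-87462, 7)) = Rational(-30398, 7)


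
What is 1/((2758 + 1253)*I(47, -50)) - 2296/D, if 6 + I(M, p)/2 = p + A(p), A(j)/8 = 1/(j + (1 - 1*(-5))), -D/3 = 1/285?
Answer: 1081350839509/4957596 ≈ 2.1812e+5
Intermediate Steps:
D = -1/95 (D = -3/285 = -3*1/285 = -1/95 ≈ -0.010526)
A(j) = 8/(6 + j) (A(j) = 8/(j + (1 - 1*(-5))) = 8/(j + (1 + 5)) = 8/(j + 6) = 8/(6 + j))
I(M, p) = -12 + 2*p + 16/(6 + p) (I(M, p) = -12 + 2*(p + 8/(6 + p)) = -12 + (2*p + 16/(6 + p)) = -12 + 2*p + 16/(6 + p))
1/((2758 + 1253)*I(47, -50)) - 2296/D = 1/((2758 + 1253)*((2*(-28 + (-50)²)/(6 - 50)))) - 2296/(-1/95) = 1/(4011*((2*(-28 + 2500)/(-44)))) - 2296*(-95) = 1/(4011*((2*(-1/44)*2472))) + 218120 = 1/(4011*(-1236/11)) + 218120 = (1/4011)*(-11/1236) + 218120 = -11/4957596 + 218120 = 1081350839509/4957596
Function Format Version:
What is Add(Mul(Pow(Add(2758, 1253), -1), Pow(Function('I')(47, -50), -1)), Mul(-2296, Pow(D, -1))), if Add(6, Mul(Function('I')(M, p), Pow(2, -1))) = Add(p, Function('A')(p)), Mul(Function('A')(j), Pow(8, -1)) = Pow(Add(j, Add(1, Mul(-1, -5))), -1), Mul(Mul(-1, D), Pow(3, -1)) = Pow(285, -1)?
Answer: Rational(1081350839509, 4957596) ≈ 2.1812e+5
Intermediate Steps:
D = Rational(-1, 95) (D = Mul(-3, Pow(285, -1)) = Mul(-3, Rational(1, 285)) = Rational(-1, 95) ≈ -0.010526)
Function('A')(j) = Mul(8, Pow(Add(6, j), -1)) (Function('A')(j) = Mul(8, Pow(Add(j, Add(1, Mul(-1, -5))), -1)) = Mul(8, Pow(Add(j, Add(1, 5)), -1)) = Mul(8, Pow(Add(j, 6), -1)) = Mul(8, Pow(Add(6, j), -1)))
Function('I')(M, p) = Add(-12, Mul(2, p), Mul(16, Pow(Add(6, p), -1))) (Function('I')(M, p) = Add(-12, Mul(2, Add(p, Mul(8, Pow(Add(6, p), -1))))) = Add(-12, Add(Mul(2, p), Mul(16, Pow(Add(6, p), -1)))) = Add(-12, Mul(2, p), Mul(16, Pow(Add(6, p), -1))))
Add(Mul(Pow(Add(2758, 1253), -1), Pow(Function('I')(47, -50), -1)), Mul(-2296, Pow(D, -1))) = Add(Mul(Pow(Add(2758, 1253), -1), Pow(Mul(2, Pow(Add(6, -50), -1), Add(-28, Pow(-50, 2))), -1)), Mul(-2296, Pow(Rational(-1, 95), -1))) = Add(Mul(Pow(4011, -1), Pow(Mul(2, Pow(-44, -1), Add(-28, 2500)), -1)), Mul(-2296, -95)) = Add(Mul(Rational(1, 4011), Pow(Mul(2, Rational(-1, 44), 2472), -1)), 218120) = Add(Mul(Rational(1, 4011), Pow(Rational(-1236, 11), -1)), 218120) = Add(Mul(Rational(1, 4011), Rational(-11, 1236)), 218120) = Add(Rational(-11, 4957596), 218120) = Rational(1081350839509, 4957596)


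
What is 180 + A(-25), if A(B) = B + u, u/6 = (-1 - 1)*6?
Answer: 83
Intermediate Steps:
u = -72 (u = 6*((-1 - 1)*6) = 6*(-2*6) = 6*(-12) = -72)
A(B) = -72 + B (A(B) = B - 72 = -72 + B)
180 + A(-25) = 180 + (-72 - 25) = 180 - 97 = 83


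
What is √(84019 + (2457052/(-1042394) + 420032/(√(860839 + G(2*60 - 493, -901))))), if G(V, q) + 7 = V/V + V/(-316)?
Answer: √(1688815901163723163751943703826549 + 62075864124613703678293376*√21489864479)/141777884770397 ≈ 290.64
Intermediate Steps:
G(V, q) = -6 - V/316 (G(V, q) = -7 + (V/V + V/(-316)) = -7 + (1 + V*(-1/316)) = -7 + (1 - V/316) = -6 - V/316)
√(84019 + (2457052/(-1042394) + 420032/(√(860839 + G(2*60 - 493, -901))))) = √(84019 + (2457052/(-1042394) + 420032/(√(860839 + (-6 - (2*60 - 493)/316))))) = √(84019 + (2457052*(-1/1042394) + 420032/(√(860839 + (-6 - (120 - 493)/316))))) = √(84019 + (-1228526/521197 + 420032/(√(860839 + (-6 - 1/316*(-373)))))) = √(84019 + (-1228526/521197 + 420032/(√(860839 + (-6 + 373/316))))) = √(84019 + (-1228526/521197 + 420032/(√(860839 - 1523/316)))) = √(84019 + (-1228526/521197 + 420032/(√(272023601/316)))) = √(84019 + (-1228526/521197 + 420032/((√21489864479/158)))) = √(84019 + (-1228526/521197 + 420032*(2*√21489864479/272023601))) = √(84019 + (-1228526/521197 + 840064*√21489864479/272023601)) = √(43789222217/521197 + 840064*√21489864479/272023601)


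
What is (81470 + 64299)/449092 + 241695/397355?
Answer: 4756152341/5098541476 ≈ 0.93285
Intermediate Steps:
(81470 + 64299)/449092 + 241695/397355 = 145769*(1/449092) + 241695*(1/397355) = 145769/449092 + 48339/79471 = 4756152341/5098541476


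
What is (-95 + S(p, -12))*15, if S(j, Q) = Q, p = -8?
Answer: -1605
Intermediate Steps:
(-95 + S(p, -12))*15 = (-95 - 12)*15 = -107*15 = -1605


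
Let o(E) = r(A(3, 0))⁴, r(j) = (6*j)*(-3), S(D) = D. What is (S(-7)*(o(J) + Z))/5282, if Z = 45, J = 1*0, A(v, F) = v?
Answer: -59521707/5282 ≈ -11269.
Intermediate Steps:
r(j) = -18*j
J = 0
o(E) = 8503056 (o(E) = (-18*3)⁴ = (-54)⁴ = 8503056)
(S(-7)*(o(J) + Z))/5282 = -7*(8503056 + 45)/5282 = -7*8503101*(1/5282) = -59521707*1/5282 = -59521707/5282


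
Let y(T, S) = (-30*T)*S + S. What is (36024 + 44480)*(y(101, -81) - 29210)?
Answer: 17400054056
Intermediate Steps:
y(T, S) = S - 30*S*T (y(T, S) = -30*S*T + S = S - 30*S*T)
(36024 + 44480)*(y(101, -81) - 29210) = (36024 + 44480)*(-81*(1 - 30*101) - 29210) = 80504*(-81*(1 - 3030) - 29210) = 80504*(-81*(-3029) - 29210) = 80504*(245349 - 29210) = 80504*216139 = 17400054056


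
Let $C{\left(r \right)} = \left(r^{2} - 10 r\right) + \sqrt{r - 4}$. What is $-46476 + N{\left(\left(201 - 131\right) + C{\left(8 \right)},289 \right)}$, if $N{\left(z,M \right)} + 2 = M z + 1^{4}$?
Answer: $-30293$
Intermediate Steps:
$C{\left(r \right)} = r^{2} + \sqrt{-4 + r} - 10 r$ ($C{\left(r \right)} = \left(r^{2} - 10 r\right) + \sqrt{-4 + r} = r^{2} + \sqrt{-4 + r} - 10 r$)
$N{\left(z,M \right)} = -1 + M z$ ($N{\left(z,M \right)} = -2 + \left(M z + 1^{4}\right) = -2 + \left(M z + 1\right) = -2 + \left(1 + M z\right) = -1 + M z$)
$-46476 + N{\left(\left(201 - 131\right) + C{\left(8 \right)},289 \right)} = -46476 - \left(1 - 289 \left(\left(201 - 131\right) + \left(8^{2} + \sqrt{-4 + 8} - 80\right)\right)\right) = -46476 - \left(1 - 289 \left(70 + \left(64 + \sqrt{4} - 80\right)\right)\right) = -46476 - \left(1 - 289 \left(70 + \left(64 + 2 - 80\right)\right)\right) = -46476 - \left(1 - 289 \left(70 - 14\right)\right) = -46476 + \left(-1 + 289 \cdot 56\right) = -46476 + \left(-1 + 16184\right) = -46476 + 16183 = -30293$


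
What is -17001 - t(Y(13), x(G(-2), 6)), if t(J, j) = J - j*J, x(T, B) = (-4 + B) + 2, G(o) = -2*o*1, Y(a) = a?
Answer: -16962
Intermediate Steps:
G(o) = -2*o
x(T, B) = -2 + B
t(J, j) = J - J*j
-17001 - t(Y(13), x(G(-2), 6)) = -17001 - 13*(1 - (-2 + 6)) = -17001 - 13*(1 - 1*4) = -17001 - 13*(1 - 4) = -17001 - 13*(-3) = -17001 - 1*(-39) = -17001 + 39 = -16962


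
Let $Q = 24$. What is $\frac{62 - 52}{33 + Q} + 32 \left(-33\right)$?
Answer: $- \frac{60182}{57} \approx -1055.8$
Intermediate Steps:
$\frac{62 - 52}{33 + Q} + 32 \left(-33\right) = \frac{62 - 52}{33 + 24} + 32 \left(-33\right) = \frac{10}{57} - 1056 = - \frac{60182}{57}$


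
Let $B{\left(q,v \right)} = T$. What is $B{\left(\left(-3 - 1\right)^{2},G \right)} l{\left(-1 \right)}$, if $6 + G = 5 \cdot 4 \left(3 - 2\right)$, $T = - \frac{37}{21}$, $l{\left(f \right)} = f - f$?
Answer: $0$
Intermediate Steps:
$l{\left(f \right)} = 0$
$T = - \frac{37}{21}$ ($T = \left(-37\right) \frac{1}{21} = - \frac{37}{21} \approx -1.7619$)
$G = 14$ ($G = -6 + 5 \cdot 4 \left(3 - 2\right) = -6 + 20 \left(3 - 2\right) = -6 + 20 \cdot 1 = -6 + 20 = 14$)
$B{\left(q,v \right)} = - \frac{37}{21}$
$B{\left(\left(-3 - 1\right)^{2},G \right)} l{\left(-1 \right)} = \left(- \frac{37}{21}\right) 0 = 0$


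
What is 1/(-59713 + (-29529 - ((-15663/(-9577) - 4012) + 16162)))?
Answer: -9577/971046847 ≈ -9.8625e-6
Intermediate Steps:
1/(-59713 + (-29529 - ((-15663/(-9577) - 4012) + 16162))) = 1/(-59713 + (-29529 - ((-15663*(-1/9577) - 4012) + 16162))) = 1/(-59713 + (-29529 - ((15663/9577 - 4012) + 16162))) = 1/(-59713 + (-29529 - (-38407261/9577 + 16162))) = 1/(-59713 + (-29529 - 1*116376213/9577)) = 1/(-59713 + (-29529 - 116376213/9577)) = 1/(-59713 - 399175446/9577) = 1/(-971046847/9577) = -9577/971046847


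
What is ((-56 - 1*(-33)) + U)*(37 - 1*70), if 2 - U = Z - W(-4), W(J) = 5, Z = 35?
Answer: 1683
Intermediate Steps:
U = -28 (U = 2 - (35 - 1*5) = 2 - (35 - 5) = 2 - 1*30 = 2 - 30 = -28)
((-56 - 1*(-33)) + U)*(37 - 1*70) = ((-56 - 1*(-33)) - 28)*(37 - 1*70) = ((-56 + 33) - 28)*(37 - 70) = (-23 - 28)*(-33) = -51*(-33) = 1683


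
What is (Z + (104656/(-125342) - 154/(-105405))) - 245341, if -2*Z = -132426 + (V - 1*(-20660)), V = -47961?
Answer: -2186245715214037/13211673510 ≈ -1.6548e+5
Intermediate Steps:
Z = 159727/2 (Z = -(-132426 + (-47961 - 1*(-20660)))/2 = -(-132426 + (-47961 + 20660))/2 = -(-132426 - 27301)/2 = -1/2*(-159727) = 159727/2 ≈ 79864.)
(Z + (104656/(-125342) - 154/(-105405))) - 245341 = (159727/2 + (104656/(-125342) - 154/(-105405))) - 245341 = (159727/2 + (104656*(-1/125342) - 154*(-1/105405))) - 245341 = (159727/2 + (-52328/62671 + 154/105405)) - 245341 = (159727/2 - 5505981506/6605836755) - 245341 = 1055119475402873/13211673510 - 245341 = -2186245715214037/13211673510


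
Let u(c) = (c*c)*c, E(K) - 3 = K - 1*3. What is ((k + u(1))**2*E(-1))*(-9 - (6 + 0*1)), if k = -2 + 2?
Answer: 15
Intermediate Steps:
k = 0
E(K) = K (E(K) = 3 + (K - 1*3) = 3 + (K - 3) = 3 + (-3 + K) = K)
u(c) = c**3 (u(c) = c**2*c = c**3)
((k + u(1))**2*E(-1))*(-9 - (6 + 0*1)) = ((0 + 1**3)**2*(-1))*(-9 - (6 + 0*1)) = ((0 + 1)**2*(-1))*(-9 - (6 + 0)) = (1**2*(-1))*(-9 - 1*6) = (1*(-1))*(-9 - 6) = -1*(-15) = 15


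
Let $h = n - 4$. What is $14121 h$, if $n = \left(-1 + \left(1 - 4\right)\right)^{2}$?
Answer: $169452$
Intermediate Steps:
$n = 16$ ($n = \left(-1 - 3\right)^{2} = \left(-4\right)^{2} = 16$)
$h = 12$ ($h = 16 - 4 = 12$)
$14121 h = 14121 \cdot 12 = 169452$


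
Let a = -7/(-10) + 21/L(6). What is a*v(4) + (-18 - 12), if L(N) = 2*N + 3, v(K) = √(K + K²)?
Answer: -30 + 21*√5/5 ≈ -20.609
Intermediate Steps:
L(N) = 3 + 2*N
a = 21/10 (a = -7/(-10) + 21/(3 + 2*6) = -7*(-⅒) + 21/(3 + 12) = 7/10 + 21/15 = 7/10 + 21*(1/15) = 7/10 + 7/5 = 21/10 ≈ 2.1000)
a*v(4) + (-18 - 12) = 21*√(4*(1 + 4))/10 + (-18 - 12) = 21*√(4*5)/10 - 30 = 21*√20/10 - 30 = 21*(2*√5)/10 - 30 = 21*√5/5 - 30 = -30 + 21*√5/5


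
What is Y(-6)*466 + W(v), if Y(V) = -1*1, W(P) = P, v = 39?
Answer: -427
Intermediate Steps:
Y(V) = -1
Y(-6)*466 + W(v) = -1*466 + 39 = -466 + 39 = -427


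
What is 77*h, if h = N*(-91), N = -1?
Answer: 7007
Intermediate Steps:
h = 91 (h = -1*(-91) = 91)
77*h = 77*91 = 7007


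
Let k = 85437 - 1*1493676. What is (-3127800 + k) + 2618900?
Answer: -1917139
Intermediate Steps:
k = -1408239 (k = 85437 - 1493676 = -1408239)
(-3127800 + k) + 2618900 = (-3127800 - 1408239) + 2618900 = -4536039 + 2618900 = -1917139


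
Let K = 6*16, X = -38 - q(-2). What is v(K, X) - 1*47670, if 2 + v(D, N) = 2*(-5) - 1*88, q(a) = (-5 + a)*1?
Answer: -47770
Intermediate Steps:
q(a) = -5 + a
X = -31 (X = -38 - (-5 - 2) = -38 - 1*(-7) = -38 + 7 = -31)
K = 96
v(D, N) = -100 (v(D, N) = -2 + (2*(-5) - 1*88) = -2 + (-10 - 88) = -2 - 98 = -100)
v(K, X) - 1*47670 = -100 - 1*47670 = -100 - 47670 = -47770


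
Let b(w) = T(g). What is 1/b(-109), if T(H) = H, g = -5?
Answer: -⅕ ≈ -0.20000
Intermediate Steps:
b(w) = -5
1/b(-109) = 1/(-5) = -⅕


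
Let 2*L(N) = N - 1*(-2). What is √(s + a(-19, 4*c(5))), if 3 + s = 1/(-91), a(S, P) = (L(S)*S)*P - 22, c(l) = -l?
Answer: I*√26954746/91 ≈ 57.053*I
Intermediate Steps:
L(N) = 1 + N/2 (L(N) = (N - 1*(-2))/2 = (N + 2)/2 = (2 + N)/2 = 1 + N/2)
a(S, P) = -22 + P*S*(1 + S/2) (a(S, P) = ((1 + S/2)*S)*P - 22 = (S*(1 + S/2))*P - 22 = P*S*(1 + S/2) - 22 = -22 + P*S*(1 + S/2))
s = -274/91 (s = -3 + 1/(-91) = -3 - 1/91 = -274/91 ≈ -3.0110)
√(s + a(-19, 4*c(5))) = √(-274/91 + (-22 + (½)*(4*(-1*5))*(-19)*(2 - 19))) = √(-274/91 + (-22 + (½)*(4*(-5))*(-19)*(-17))) = √(-274/91 + (-22 + (½)*(-20)*(-19)*(-17))) = √(-274/91 + (-22 - 3230)) = √(-274/91 - 3252) = √(-296206/91) = I*√26954746/91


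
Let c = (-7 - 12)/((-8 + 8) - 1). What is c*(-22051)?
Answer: -418969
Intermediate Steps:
c = 19 (c = -19/(0 - 1) = -19/(-1) = -19*(-1) = 19)
c*(-22051) = 19*(-22051) = -418969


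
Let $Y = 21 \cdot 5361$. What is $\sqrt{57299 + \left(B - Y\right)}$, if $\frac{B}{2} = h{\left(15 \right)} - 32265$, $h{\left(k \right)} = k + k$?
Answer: $2 i \sqrt{29938} \approx 346.05 i$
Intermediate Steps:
$Y = 112581$
$h{\left(k \right)} = 2 k$
$B = -64470$ ($B = 2 \left(2 \cdot 15 - 32265\right) = 2 \left(30 - 32265\right) = 2 \left(-32235\right) = -64470$)
$\sqrt{57299 + \left(B - Y\right)} = \sqrt{57299 - 177051} = \sqrt{-119752} = 2 i \sqrt{29938}$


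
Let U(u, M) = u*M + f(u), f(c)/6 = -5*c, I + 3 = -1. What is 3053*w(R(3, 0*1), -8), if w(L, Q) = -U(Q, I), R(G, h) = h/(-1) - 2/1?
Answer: -830416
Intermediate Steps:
I = -4 (I = -3 - 1 = -4)
f(c) = -30*c (f(c) = 6*(-5*c) = -30*c)
U(u, M) = -30*u + M*u (U(u, M) = u*M - 30*u = M*u - 30*u = -30*u + M*u)
R(G, h) = -2 - h (R(G, h) = h*(-1) - 2*1 = -h - 2 = -2 - h)
w(L, Q) = 34*Q (w(L, Q) = -Q*(-30 - 4) = -Q*(-34) = -(-34)*Q = 34*Q)
3053*w(R(3, 0*1), -8) = 3053*(34*(-8)) = 3053*(-272) = -830416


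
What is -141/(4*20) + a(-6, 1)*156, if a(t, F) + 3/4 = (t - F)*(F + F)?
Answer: -184221/80 ≈ -2302.8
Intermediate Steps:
a(t, F) = -¾ + 2*F*(t - F) (a(t, F) = -¾ + (t - F)*(F + F) = -¾ + (t - F)*(2*F) = -¾ + 2*F*(t - F))
-141/(4*20) + a(-6, 1)*156 = -141/(4*20) + (-¾ - 2*1² + 2*1*(-6))*156 = -141/80 + (-¾ - 2*1 - 12)*156 = -141*1/80 + (-¾ - 2 - 12)*156 = -141/80 - 59/4*156 = -141/80 - 2301 = -184221/80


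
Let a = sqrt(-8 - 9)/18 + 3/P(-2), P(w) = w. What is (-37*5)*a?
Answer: 555/2 - 185*I*sqrt(17)/18 ≈ 277.5 - 42.376*I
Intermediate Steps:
a = -3/2 + I*sqrt(17)/18 (a = sqrt(-8 - 9)/18 + 3/(-2) = sqrt(-17)*(1/18) + 3*(-1/2) = (I*sqrt(17))*(1/18) - 3/2 = I*sqrt(17)/18 - 3/2 = -3/2 + I*sqrt(17)/18 ≈ -1.5 + 0.22906*I)
(-37*5)*a = (-37*5)*(-3/2 + I*sqrt(17)/18) = -185*(-3/2 + I*sqrt(17)/18) = 555/2 - 185*I*sqrt(17)/18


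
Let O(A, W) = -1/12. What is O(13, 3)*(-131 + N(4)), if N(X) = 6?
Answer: 125/12 ≈ 10.417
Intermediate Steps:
O(A, W) = -1/12 (O(A, W) = -1*1/12 = -1/12)
O(13, 3)*(-131 + N(4)) = -(-131 + 6)/12 = -1/12*(-125) = 125/12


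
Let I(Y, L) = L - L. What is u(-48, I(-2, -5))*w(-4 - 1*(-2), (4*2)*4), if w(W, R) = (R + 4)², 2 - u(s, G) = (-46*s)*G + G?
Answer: 2592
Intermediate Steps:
I(Y, L) = 0
u(s, G) = 2 - G + 46*G*s (u(s, G) = 2 - ((-46*s)*G + G) = 2 - (-46*G*s + G) = 2 - (G - 46*G*s) = 2 + (-G + 46*G*s) = 2 - G + 46*G*s)
w(W, R) = (4 + R)²
u(-48, I(-2, -5))*w(-4 - 1*(-2), (4*2)*4) = (2 - 1*0 + 46*0*(-48))*(4 + (4*2)*4)² = (2 + 0 + 0)*(4 + 8*4)² = 2*(4 + 32)² = 2*36² = 2*1296 = 2592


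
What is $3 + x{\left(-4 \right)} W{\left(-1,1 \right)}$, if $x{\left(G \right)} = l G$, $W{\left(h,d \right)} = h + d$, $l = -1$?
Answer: $3$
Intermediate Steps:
$W{\left(h,d \right)} = d + h$
$x{\left(G \right)} = - G$
$3 + x{\left(-4 \right)} W{\left(-1,1 \right)} = 3 + \left(-1\right) \left(-4\right) \left(1 - 1\right) = 3 + 4 \cdot 0 = 3 + 0 = 3$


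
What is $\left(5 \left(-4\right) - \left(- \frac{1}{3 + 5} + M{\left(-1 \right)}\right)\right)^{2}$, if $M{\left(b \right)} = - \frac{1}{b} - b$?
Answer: $\frac{30625}{64} \approx 478.52$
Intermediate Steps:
$M{\left(b \right)} = - b - \frac{1}{b}$
$\left(5 \left(-4\right) - \left(- \frac{1}{3 + 5} + M{\left(-1 \right)}\right)\right)^{2} = \left(5 \left(-4\right) - \left(1 + 1 - \frac{1}{3 + 5}\right)\right)^{2} = \left(-20 - \left(1 + 1 - \frac{1}{8}\right)\right)^{2} = \left(-20 + \left(- (1 + 1) + \frac{1}{8}\right)\right)^{2} = \left(-20 + \left(\left(-1\right) 2 + \frac{1}{8}\right)\right)^{2} = \left(-20 + \left(-2 + \frac{1}{8}\right)\right)^{2} = \left(-20 - \frac{15}{8}\right)^{2} = \left(- \frac{175}{8}\right)^{2} = \frac{30625}{64}$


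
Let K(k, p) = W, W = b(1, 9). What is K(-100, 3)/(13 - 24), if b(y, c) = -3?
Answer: 3/11 ≈ 0.27273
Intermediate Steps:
W = -3
K(k, p) = -3
K(-100, 3)/(13 - 24) = -3/(13 - 24) = -3/(-11) = -1/11*(-3) = 3/11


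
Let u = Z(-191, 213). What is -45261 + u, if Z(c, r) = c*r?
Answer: -85944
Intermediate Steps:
u = -40683 (u = -191*213 = -40683)
-45261 + u = -45261 - 40683 = -85944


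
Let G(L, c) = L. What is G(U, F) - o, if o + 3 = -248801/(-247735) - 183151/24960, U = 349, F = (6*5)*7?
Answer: 88629709249/247338624 ≈ 358.33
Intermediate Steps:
F = 210 (F = 30*7 = 210)
o = -2308529473/247338624 (o = -3 + (-248801/(-247735) - 183151/24960) = -3 + (-248801*(-1/247735) - 183151*1/24960) = -3 + (248801/247735 - 183151/24960) = -3 - 1566513601/247338624 = -2308529473/247338624 ≈ -9.3335)
G(U, F) - o = 349 - 1*(-2308529473/247338624) = 349 + 2308529473/247338624 = 88629709249/247338624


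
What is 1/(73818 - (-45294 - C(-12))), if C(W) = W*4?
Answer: 1/119064 ≈ 8.3988e-6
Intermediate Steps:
C(W) = 4*W
1/(73818 - (-45294 - C(-12))) = 1/(73818 - (-45294 - 4*(-12))) = 1/(73818 - (-45294 - 1*(-48))) = 1/(73818 - (-45294 + 48)) = 1/(73818 - 1*(-45246)) = 1/(73818 + 45246) = 1/119064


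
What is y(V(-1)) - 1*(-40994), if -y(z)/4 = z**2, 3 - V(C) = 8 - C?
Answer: 40850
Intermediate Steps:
V(C) = -5 + C (V(C) = 3 - (8 - C) = 3 + (-8 + C) = -5 + C)
y(z) = -4*z**2
y(V(-1)) - 1*(-40994) = -4*(-5 - 1)**2 - 1*(-40994) = -4*(-6)**2 + 40994 = -4*36 + 40994 = -144 + 40994 = 40850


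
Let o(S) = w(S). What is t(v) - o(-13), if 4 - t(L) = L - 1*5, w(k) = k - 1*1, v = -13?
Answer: 36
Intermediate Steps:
w(k) = -1 + k (w(k) = k - 1 = -1 + k)
t(L) = 9 - L (t(L) = 4 - (L - 1*5) = 4 - (L - 5) = 4 - (-5 + L) = 4 + (5 - L) = 9 - L)
o(S) = -1 + S
t(v) - o(-13) = (9 - 1*(-13)) - (-1 - 13) = (9 + 13) - 1*(-14) = 22 + 14 = 36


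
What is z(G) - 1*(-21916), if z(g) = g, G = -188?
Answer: 21728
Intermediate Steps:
z(G) - 1*(-21916) = -188 - 1*(-21916) = -188 + 21916 = 21728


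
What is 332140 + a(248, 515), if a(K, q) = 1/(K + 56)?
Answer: 100970561/304 ≈ 3.3214e+5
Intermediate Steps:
a(K, q) = 1/(56 + K)
332140 + a(248, 515) = 332140 + 1/(56 + 248) = 332140 + 1/304 = 100970561/304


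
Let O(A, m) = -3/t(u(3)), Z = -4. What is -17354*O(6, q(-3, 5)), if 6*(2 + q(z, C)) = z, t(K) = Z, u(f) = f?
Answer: -26031/2 ≈ -13016.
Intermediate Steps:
t(K) = -4
q(z, C) = -2 + z/6
O(A, m) = 3/4 (O(A, m) = -3/(-4) = -3*(-1/4) = 3/4)
-17354*O(6, q(-3, 5)) = -17354*3/4 = -26031/2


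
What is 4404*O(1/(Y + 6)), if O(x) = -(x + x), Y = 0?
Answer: -1468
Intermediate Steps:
O(x) = -2*x
4404*O(1/(Y + 6)) = 4404*(-2/(0 + 6)) = 4404*(-2/6) = 4404*(-2*⅙) = 4404*(-⅓) = -1468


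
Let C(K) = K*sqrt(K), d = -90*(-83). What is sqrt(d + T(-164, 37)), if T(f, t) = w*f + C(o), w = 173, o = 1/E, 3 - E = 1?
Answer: sqrt(-83608 + sqrt(2))/2 ≈ 144.57*I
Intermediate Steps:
d = 7470
E = 2 (E = 3 - 1*1 = 3 - 1 = 2)
o = 1/2 ≈ 0.50000
C(K) = K**(3/2)
T(f, t) = 173*f + sqrt(2)/4 (T(f, t) = 173*f + (1/2)**(3/2) = 173*f + sqrt(2)/4)
sqrt(d + T(-164, 37)) = sqrt(7470 + (173*(-164) + sqrt(2)/4)) = sqrt(7470 + (-28372 + sqrt(2)/4)) = sqrt(-20902 + sqrt(2)/4)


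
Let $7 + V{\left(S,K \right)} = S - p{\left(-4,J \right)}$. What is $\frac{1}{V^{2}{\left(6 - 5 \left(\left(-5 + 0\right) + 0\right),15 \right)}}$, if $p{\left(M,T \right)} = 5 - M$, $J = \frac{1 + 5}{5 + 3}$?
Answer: $\frac{1}{225} \approx 0.0044444$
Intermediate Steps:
$J = \frac{3}{4}$ ($J = \frac{6}{8} = 6 \cdot \frac{1}{8} = \frac{3}{4} \approx 0.75$)
$V{\left(S,K \right)} = -16 + S$ ($V{\left(S,K \right)} = -7 - \left(5 + 4 - S\right) = -7 + \left(S - \left(5 + 4\right)\right) = -7 + \left(S - 9\right) = -7 + \left(-9 + S\right) = -16 + S$)
$\frac{1}{V^{2}{\left(6 - 5 \left(\left(-5 + 0\right) + 0\right),15 \right)}} = \frac{1}{\left(-16 - \left(-6 + 5 \left(\left(-5 + 0\right) + 0\right)\right)\right)^{2}} = \frac{1}{\left(-16 - \left(-6 + 5 \left(-5 + 0\right)\right)\right)^{2}} = \frac{1}{\left(-16 + \left(6 - -25\right)\right)^{2}} = \frac{1}{\left(-16 + \left(6 + 25\right)\right)^{2}} = \frac{1}{\left(-16 + 31\right)^{2}} = \frac{1}{15^{2}} = \frac{1}{225}$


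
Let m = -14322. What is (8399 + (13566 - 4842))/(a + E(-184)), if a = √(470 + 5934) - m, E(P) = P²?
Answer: 412475947/1160556640 - 17123*√1601/1160556640 ≈ 0.35482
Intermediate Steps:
a = 14322 + 2*√1601 (a = √(470 + 5934) - 1*(-14322) = √6404 + 14322 = 2*√1601 + 14322 = 14322 + 2*√1601 ≈ 14402.)
(8399 + (13566 - 4842))/(a + E(-184)) = (8399 + (13566 - 4842))/((14322 + 2*√1601) + (-184)²) = (8399 + 8724)/((14322 + 2*√1601) + 33856) = 17123/(48178 + 2*√1601)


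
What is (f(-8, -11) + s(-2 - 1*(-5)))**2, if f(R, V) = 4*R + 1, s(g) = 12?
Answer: 361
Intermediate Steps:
f(R, V) = 1 + 4*R
(f(-8, -11) + s(-2 - 1*(-5)))**2 = ((1 + 4*(-8)) + 12)**2 = ((1 - 32) + 12)**2 = (-31 + 12)**2 = (-19)**2 = 361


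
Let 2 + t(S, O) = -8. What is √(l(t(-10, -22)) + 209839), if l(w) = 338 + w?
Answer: √210167 ≈ 458.44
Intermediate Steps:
t(S, O) = -10 (t(S, O) = -2 - 8 = -10)
√(l(t(-10, -22)) + 209839) = √((338 - 10) + 209839) = √(328 + 209839) = √210167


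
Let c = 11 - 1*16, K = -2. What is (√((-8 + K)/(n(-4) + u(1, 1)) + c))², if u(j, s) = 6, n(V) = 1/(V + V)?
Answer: -315/47 ≈ -6.7021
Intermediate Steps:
n(V) = 1/(2*V)
c = -5 (c = 11 - 16 = -5)
(√((-8 + K)/(n(-4) + u(1, 1)) + c))² = (√((-8 - 2)/((½)/(-4) + 6) - 5))² = (√(-10/((½)*(-¼) + 6) - 5))² = (√(-10/(-⅛ + 6) - 5))² = (√(-10/47/8 - 5))² = (√(-10*8/47 - 5))² = (√(-80/47 - 5))² = (√(-315/47))² = (3*I*√1645/47)² = -315/47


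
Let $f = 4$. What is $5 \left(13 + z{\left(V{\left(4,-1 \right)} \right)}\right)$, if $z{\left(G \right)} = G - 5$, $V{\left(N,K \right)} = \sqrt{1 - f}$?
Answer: $40 + 5 i \sqrt{3} \approx 40.0 + 8.6602 i$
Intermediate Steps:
$V{\left(N,K \right)} = i \sqrt{3}$ ($V{\left(N,K \right)} = \sqrt{1 - 4} = \sqrt{-3} = i \sqrt{3}$)
$z{\left(G \right)} = -5 + G$ ($z{\left(G \right)} = G - 5 = -5 + G$)
$5 \left(13 + z{\left(V{\left(4,-1 \right)} \right)}\right) = 5 \left(13 - \left(5 - i \sqrt{3}\right)\right) = 5 \left(8 + i \sqrt{3}\right) = 40 + 5 i \sqrt{3}$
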